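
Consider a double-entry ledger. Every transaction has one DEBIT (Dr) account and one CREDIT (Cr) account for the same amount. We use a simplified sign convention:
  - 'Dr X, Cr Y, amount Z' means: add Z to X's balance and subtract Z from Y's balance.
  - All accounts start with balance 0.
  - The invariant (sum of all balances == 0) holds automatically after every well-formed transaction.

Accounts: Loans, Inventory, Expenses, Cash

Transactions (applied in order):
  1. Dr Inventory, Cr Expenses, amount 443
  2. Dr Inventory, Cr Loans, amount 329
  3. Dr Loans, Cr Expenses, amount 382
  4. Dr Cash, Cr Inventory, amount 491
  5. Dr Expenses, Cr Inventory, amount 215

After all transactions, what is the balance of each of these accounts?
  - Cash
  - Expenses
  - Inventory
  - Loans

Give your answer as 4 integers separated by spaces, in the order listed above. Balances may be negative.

After txn 1 (Dr Inventory, Cr Expenses, amount 443): Expenses=-443 Inventory=443
After txn 2 (Dr Inventory, Cr Loans, amount 329): Expenses=-443 Inventory=772 Loans=-329
After txn 3 (Dr Loans, Cr Expenses, amount 382): Expenses=-825 Inventory=772 Loans=53
After txn 4 (Dr Cash, Cr Inventory, amount 491): Cash=491 Expenses=-825 Inventory=281 Loans=53
After txn 5 (Dr Expenses, Cr Inventory, amount 215): Cash=491 Expenses=-610 Inventory=66 Loans=53

Answer: 491 -610 66 53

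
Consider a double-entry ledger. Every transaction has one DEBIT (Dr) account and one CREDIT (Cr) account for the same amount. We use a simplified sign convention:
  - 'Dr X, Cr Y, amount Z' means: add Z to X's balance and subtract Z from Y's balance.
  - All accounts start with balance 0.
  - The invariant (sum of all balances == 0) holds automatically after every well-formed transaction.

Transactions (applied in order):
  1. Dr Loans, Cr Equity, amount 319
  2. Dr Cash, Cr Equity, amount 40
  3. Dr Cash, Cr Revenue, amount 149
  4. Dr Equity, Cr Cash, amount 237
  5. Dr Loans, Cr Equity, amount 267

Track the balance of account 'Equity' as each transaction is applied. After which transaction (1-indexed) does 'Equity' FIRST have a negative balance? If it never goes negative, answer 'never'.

After txn 1: Equity=-319

Answer: 1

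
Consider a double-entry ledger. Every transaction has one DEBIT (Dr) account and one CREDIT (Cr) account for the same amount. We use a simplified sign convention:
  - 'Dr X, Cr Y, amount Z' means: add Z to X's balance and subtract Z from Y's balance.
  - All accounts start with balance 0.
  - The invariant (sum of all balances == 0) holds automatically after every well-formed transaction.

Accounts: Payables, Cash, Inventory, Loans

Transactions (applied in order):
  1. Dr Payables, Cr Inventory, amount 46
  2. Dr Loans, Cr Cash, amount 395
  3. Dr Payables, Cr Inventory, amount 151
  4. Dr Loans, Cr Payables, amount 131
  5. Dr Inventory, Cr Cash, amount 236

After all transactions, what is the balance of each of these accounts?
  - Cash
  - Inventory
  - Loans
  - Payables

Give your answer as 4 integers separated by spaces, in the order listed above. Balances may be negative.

Answer: -631 39 526 66

Derivation:
After txn 1 (Dr Payables, Cr Inventory, amount 46): Inventory=-46 Payables=46
After txn 2 (Dr Loans, Cr Cash, amount 395): Cash=-395 Inventory=-46 Loans=395 Payables=46
After txn 3 (Dr Payables, Cr Inventory, amount 151): Cash=-395 Inventory=-197 Loans=395 Payables=197
After txn 4 (Dr Loans, Cr Payables, amount 131): Cash=-395 Inventory=-197 Loans=526 Payables=66
After txn 5 (Dr Inventory, Cr Cash, amount 236): Cash=-631 Inventory=39 Loans=526 Payables=66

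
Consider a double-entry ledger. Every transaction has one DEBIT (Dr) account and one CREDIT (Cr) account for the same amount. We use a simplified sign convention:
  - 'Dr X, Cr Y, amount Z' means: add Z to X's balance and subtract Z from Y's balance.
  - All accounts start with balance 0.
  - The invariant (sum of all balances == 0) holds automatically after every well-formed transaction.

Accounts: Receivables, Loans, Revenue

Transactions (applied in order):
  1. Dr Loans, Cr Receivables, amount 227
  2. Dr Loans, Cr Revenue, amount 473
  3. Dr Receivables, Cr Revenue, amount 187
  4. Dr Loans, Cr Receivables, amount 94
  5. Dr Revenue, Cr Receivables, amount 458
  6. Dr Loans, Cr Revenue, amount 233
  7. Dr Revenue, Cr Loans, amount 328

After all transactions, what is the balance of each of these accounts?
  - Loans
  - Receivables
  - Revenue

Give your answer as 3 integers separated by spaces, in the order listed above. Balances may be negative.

Answer: 699 -592 -107

Derivation:
After txn 1 (Dr Loans, Cr Receivables, amount 227): Loans=227 Receivables=-227
After txn 2 (Dr Loans, Cr Revenue, amount 473): Loans=700 Receivables=-227 Revenue=-473
After txn 3 (Dr Receivables, Cr Revenue, amount 187): Loans=700 Receivables=-40 Revenue=-660
After txn 4 (Dr Loans, Cr Receivables, amount 94): Loans=794 Receivables=-134 Revenue=-660
After txn 5 (Dr Revenue, Cr Receivables, amount 458): Loans=794 Receivables=-592 Revenue=-202
After txn 6 (Dr Loans, Cr Revenue, amount 233): Loans=1027 Receivables=-592 Revenue=-435
After txn 7 (Dr Revenue, Cr Loans, amount 328): Loans=699 Receivables=-592 Revenue=-107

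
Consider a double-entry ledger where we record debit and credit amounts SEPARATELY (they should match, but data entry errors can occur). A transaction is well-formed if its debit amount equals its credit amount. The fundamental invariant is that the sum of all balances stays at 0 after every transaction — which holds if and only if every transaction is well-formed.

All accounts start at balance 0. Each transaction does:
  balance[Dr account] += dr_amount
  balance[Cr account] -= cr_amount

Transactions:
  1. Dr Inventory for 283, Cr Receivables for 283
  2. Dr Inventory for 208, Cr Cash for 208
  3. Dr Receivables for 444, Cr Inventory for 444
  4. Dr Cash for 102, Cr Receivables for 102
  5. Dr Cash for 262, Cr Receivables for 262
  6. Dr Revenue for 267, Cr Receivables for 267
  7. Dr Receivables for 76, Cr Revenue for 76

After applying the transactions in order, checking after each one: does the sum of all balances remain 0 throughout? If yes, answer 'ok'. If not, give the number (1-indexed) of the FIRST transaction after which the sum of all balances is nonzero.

Answer: ok

Derivation:
After txn 1: dr=283 cr=283 sum_balances=0
After txn 2: dr=208 cr=208 sum_balances=0
After txn 3: dr=444 cr=444 sum_balances=0
After txn 4: dr=102 cr=102 sum_balances=0
After txn 5: dr=262 cr=262 sum_balances=0
After txn 6: dr=267 cr=267 sum_balances=0
After txn 7: dr=76 cr=76 sum_balances=0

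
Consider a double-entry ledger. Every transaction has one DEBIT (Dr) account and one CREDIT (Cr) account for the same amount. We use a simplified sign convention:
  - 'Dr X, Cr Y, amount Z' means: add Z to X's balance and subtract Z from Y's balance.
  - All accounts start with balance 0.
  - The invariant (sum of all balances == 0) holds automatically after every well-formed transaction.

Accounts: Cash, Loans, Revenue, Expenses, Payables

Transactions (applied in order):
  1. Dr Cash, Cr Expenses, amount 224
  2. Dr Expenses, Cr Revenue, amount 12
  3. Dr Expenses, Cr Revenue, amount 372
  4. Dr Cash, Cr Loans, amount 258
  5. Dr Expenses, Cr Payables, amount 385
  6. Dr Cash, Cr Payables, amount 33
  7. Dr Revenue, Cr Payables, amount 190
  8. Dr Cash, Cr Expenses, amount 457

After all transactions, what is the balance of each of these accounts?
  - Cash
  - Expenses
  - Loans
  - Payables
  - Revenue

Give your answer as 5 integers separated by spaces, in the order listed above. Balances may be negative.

After txn 1 (Dr Cash, Cr Expenses, amount 224): Cash=224 Expenses=-224
After txn 2 (Dr Expenses, Cr Revenue, amount 12): Cash=224 Expenses=-212 Revenue=-12
After txn 3 (Dr Expenses, Cr Revenue, amount 372): Cash=224 Expenses=160 Revenue=-384
After txn 4 (Dr Cash, Cr Loans, amount 258): Cash=482 Expenses=160 Loans=-258 Revenue=-384
After txn 5 (Dr Expenses, Cr Payables, amount 385): Cash=482 Expenses=545 Loans=-258 Payables=-385 Revenue=-384
After txn 6 (Dr Cash, Cr Payables, amount 33): Cash=515 Expenses=545 Loans=-258 Payables=-418 Revenue=-384
After txn 7 (Dr Revenue, Cr Payables, amount 190): Cash=515 Expenses=545 Loans=-258 Payables=-608 Revenue=-194
After txn 8 (Dr Cash, Cr Expenses, amount 457): Cash=972 Expenses=88 Loans=-258 Payables=-608 Revenue=-194

Answer: 972 88 -258 -608 -194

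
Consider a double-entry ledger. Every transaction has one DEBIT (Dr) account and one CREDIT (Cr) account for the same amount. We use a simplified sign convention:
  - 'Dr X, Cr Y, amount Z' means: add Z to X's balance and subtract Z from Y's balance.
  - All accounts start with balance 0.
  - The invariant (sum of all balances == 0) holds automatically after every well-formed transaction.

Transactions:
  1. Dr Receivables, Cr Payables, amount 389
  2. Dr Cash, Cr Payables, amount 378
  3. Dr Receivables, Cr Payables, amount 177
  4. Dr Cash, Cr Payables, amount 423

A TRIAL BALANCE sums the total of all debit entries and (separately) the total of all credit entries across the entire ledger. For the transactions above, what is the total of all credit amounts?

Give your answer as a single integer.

Answer: 1367

Derivation:
Txn 1: credit+=389
Txn 2: credit+=378
Txn 3: credit+=177
Txn 4: credit+=423
Total credits = 1367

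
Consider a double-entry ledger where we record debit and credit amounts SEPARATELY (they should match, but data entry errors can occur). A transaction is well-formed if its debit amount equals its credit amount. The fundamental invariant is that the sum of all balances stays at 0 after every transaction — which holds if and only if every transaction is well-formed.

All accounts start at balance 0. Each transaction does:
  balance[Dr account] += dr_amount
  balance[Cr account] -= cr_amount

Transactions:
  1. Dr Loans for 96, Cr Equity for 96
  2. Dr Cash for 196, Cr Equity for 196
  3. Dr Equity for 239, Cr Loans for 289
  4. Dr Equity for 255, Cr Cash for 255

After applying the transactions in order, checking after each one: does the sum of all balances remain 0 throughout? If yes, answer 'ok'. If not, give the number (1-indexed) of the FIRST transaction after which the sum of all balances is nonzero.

Answer: 3

Derivation:
After txn 1: dr=96 cr=96 sum_balances=0
After txn 2: dr=196 cr=196 sum_balances=0
After txn 3: dr=239 cr=289 sum_balances=-50
After txn 4: dr=255 cr=255 sum_balances=-50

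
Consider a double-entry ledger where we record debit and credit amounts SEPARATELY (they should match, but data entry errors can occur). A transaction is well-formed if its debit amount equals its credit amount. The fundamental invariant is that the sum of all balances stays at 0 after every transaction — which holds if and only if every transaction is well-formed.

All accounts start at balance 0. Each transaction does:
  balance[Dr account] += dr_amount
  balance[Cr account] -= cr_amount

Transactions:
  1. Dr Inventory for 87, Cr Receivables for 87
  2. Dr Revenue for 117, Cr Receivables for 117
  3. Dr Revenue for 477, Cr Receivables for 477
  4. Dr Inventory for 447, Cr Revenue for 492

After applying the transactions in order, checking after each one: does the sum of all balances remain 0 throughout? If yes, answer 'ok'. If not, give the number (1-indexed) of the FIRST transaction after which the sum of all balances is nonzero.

Answer: 4

Derivation:
After txn 1: dr=87 cr=87 sum_balances=0
After txn 2: dr=117 cr=117 sum_balances=0
After txn 3: dr=477 cr=477 sum_balances=0
After txn 4: dr=447 cr=492 sum_balances=-45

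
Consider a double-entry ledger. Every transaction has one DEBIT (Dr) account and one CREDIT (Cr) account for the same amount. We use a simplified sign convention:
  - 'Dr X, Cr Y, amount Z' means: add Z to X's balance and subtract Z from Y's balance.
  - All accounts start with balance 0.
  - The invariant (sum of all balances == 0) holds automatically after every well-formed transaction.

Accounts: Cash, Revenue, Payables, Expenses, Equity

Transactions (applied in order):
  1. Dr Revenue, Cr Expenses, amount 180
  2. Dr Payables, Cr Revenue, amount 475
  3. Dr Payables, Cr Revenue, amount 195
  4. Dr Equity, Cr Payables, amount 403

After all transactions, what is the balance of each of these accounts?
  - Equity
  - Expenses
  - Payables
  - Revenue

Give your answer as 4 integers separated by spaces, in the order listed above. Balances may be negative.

Answer: 403 -180 267 -490

Derivation:
After txn 1 (Dr Revenue, Cr Expenses, amount 180): Expenses=-180 Revenue=180
After txn 2 (Dr Payables, Cr Revenue, amount 475): Expenses=-180 Payables=475 Revenue=-295
After txn 3 (Dr Payables, Cr Revenue, amount 195): Expenses=-180 Payables=670 Revenue=-490
After txn 4 (Dr Equity, Cr Payables, amount 403): Equity=403 Expenses=-180 Payables=267 Revenue=-490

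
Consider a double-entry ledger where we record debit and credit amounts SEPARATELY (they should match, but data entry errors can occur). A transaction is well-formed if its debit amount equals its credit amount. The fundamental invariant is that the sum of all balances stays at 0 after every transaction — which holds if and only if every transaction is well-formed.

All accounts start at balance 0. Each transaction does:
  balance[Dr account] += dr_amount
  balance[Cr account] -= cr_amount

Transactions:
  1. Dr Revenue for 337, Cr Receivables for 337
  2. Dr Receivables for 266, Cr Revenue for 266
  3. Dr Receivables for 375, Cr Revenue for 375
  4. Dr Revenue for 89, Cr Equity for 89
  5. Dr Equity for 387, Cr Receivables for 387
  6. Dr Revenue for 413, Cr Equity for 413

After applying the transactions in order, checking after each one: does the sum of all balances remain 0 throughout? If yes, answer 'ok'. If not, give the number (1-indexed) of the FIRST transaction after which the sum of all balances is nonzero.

Answer: ok

Derivation:
After txn 1: dr=337 cr=337 sum_balances=0
After txn 2: dr=266 cr=266 sum_balances=0
After txn 3: dr=375 cr=375 sum_balances=0
After txn 4: dr=89 cr=89 sum_balances=0
After txn 5: dr=387 cr=387 sum_balances=0
After txn 6: dr=413 cr=413 sum_balances=0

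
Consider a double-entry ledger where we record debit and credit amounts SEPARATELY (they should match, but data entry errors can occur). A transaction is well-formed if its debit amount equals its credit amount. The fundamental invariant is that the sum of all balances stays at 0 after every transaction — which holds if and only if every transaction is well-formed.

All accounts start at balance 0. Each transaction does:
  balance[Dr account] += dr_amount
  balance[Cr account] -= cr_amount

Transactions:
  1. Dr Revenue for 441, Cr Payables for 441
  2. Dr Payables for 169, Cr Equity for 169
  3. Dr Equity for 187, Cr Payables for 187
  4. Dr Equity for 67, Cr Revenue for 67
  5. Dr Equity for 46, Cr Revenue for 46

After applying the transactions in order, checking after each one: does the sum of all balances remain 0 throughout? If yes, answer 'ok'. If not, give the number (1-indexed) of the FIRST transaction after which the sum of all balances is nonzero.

After txn 1: dr=441 cr=441 sum_balances=0
After txn 2: dr=169 cr=169 sum_balances=0
After txn 3: dr=187 cr=187 sum_balances=0
After txn 4: dr=67 cr=67 sum_balances=0
After txn 5: dr=46 cr=46 sum_balances=0

Answer: ok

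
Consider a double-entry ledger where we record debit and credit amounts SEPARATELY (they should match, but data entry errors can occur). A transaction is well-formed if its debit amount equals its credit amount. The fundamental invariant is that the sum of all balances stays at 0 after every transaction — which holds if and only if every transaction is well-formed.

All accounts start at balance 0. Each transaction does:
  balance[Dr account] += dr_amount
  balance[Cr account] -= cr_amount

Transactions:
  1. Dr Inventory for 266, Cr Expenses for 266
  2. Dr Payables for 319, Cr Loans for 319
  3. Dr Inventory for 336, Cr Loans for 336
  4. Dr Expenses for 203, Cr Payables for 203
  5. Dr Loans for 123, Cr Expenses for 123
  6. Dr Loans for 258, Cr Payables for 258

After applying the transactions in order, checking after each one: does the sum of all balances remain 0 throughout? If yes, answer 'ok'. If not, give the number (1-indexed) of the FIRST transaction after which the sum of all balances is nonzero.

Answer: ok

Derivation:
After txn 1: dr=266 cr=266 sum_balances=0
After txn 2: dr=319 cr=319 sum_balances=0
After txn 3: dr=336 cr=336 sum_balances=0
After txn 4: dr=203 cr=203 sum_balances=0
After txn 5: dr=123 cr=123 sum_balances=0
After txn 6: dr=258 cr=258 sum_balances=0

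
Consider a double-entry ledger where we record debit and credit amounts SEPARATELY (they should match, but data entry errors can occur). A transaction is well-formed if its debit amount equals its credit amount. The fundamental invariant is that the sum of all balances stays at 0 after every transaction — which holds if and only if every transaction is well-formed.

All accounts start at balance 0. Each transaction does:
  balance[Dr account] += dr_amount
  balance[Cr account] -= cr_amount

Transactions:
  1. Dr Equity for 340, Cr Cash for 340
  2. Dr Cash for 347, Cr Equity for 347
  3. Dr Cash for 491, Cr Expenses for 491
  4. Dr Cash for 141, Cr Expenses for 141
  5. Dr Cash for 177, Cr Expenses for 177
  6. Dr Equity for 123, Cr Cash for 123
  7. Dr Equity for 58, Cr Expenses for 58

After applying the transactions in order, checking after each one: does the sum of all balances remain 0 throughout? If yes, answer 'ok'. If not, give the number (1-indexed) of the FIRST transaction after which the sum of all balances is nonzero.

Answer: ok

Derivation:
After txn 1: dr=340 cr=340 sum_balances=0
After txn 2: dr=347 cr=347 sum_balances=0
After txn 3: dr=491 cr=491 sum_balances=0
After txn 4: dr=141 cr=141 sum_balances=0
After txn 5: dr=177 cr=177 sum_balances=0
After txn 6: dr=123 cr=123 sum_balances=0
After txn 7: dr=58 cr=58 sum_balances=0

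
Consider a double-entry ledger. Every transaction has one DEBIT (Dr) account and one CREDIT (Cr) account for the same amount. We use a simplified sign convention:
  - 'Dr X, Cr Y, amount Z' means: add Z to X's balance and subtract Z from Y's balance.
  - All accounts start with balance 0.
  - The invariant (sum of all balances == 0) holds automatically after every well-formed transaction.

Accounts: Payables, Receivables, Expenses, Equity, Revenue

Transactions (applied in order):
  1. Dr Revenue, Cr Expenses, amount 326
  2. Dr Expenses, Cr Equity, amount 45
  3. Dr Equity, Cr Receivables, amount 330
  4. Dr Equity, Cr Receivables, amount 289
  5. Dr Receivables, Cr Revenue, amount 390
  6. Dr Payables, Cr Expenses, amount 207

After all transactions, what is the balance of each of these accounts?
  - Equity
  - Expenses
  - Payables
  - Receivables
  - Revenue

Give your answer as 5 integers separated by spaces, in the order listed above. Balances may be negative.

Answer: 574 -488 207 -229 -64

Derivation:
After txn 1 (Dr Revenue, Cr Expenses, amount 326): Expenses=-326 Revenue=326
After txn 2 (Dr Expenses, Cr Equity, amount 45): Equity=-45 Expenses=-281 Revenue=326
After txn 3 (Dr Equity, Cr Receivables, amount 330): Equity=285 Expenses=-281 Receivables=-330 Revenue=326
After txn 4 (Dr Equity, Cr Receivables, amount 289): Equity=574 Expenses=-281 Receivables=-619 Revenue=326
After txn 5 (Dr Receivables, Cr Revenue, amount 390): Equity=574 Expenses=-281 Receivables=-229 Revenue=-64
After txn 6 (Dr Payables, Cr Expenses, amount 207): Equity=574 Expenses=-488 Payables=207 Receivables=-229 Revenue=-64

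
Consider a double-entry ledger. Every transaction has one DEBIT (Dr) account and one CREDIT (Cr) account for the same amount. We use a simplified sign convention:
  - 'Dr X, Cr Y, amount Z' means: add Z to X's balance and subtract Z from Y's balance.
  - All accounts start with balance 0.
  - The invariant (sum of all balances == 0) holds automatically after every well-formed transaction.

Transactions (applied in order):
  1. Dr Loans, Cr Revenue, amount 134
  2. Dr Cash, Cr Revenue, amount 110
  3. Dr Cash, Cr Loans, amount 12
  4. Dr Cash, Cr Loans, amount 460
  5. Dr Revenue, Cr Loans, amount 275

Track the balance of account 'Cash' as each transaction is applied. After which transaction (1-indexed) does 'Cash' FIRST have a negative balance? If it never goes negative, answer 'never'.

After txn 1: Cash=0
After txn 2: Cash=110
After txn 3: Cash=122
After txn 4: Cash=582
After txn 5: Cash=582

Answer: never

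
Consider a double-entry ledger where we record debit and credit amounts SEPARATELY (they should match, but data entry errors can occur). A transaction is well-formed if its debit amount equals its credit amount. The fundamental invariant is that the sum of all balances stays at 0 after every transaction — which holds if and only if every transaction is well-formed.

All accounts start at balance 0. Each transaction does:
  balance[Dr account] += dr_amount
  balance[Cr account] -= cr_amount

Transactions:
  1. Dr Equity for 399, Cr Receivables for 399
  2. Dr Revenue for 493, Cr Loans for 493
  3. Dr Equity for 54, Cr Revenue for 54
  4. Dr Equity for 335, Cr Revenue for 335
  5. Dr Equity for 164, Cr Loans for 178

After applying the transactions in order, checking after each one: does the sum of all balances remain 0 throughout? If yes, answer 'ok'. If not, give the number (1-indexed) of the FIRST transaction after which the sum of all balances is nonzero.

Answer: 5

Derivation:
After txn 1: dr=399 cr=399 sum_balances=0
After txn 2: dr=493 cr=493 sum_balances=0
After txn 3: dr=54 cr=54 sum_balances=0
After txn 4: dr=335 cr=335 sum_balances=0
After txn 5: dr=164 cr=178 sum_balances=-14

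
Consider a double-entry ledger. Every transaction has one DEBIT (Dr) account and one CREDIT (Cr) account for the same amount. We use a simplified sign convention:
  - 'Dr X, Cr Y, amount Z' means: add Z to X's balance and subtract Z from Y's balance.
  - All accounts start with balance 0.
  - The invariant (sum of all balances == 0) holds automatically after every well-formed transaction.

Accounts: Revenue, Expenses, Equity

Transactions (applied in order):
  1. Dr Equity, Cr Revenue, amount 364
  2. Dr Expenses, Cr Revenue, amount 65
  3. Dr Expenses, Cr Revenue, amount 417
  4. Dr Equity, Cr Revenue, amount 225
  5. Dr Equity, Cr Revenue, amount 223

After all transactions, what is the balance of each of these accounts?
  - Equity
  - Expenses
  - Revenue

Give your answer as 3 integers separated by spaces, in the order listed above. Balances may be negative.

Answer: 812 482 -1294

Derivation:
After txn 1 (Dr Equity, Cr Revenue, amount 364): Equity=364 Revenue=-364
After txn 2 (Dr Expenses, Cr Revenue, amount 65): Equity=364 Expenses=65 Revenue=-429
After txn 3 (Dr Expenses, Cr Revenue, amount 417): Equity=364 Expenses=482 Revenue=-846
After txn 4 (Dr Equity, Cr Revenue, amount 225): Equity=589 Expenses=482 Revenue=-1071
After txn 5 (Dr Equity, Cr Revenue, amount 223): Equity=812 Expenses=482 Revenue=-1294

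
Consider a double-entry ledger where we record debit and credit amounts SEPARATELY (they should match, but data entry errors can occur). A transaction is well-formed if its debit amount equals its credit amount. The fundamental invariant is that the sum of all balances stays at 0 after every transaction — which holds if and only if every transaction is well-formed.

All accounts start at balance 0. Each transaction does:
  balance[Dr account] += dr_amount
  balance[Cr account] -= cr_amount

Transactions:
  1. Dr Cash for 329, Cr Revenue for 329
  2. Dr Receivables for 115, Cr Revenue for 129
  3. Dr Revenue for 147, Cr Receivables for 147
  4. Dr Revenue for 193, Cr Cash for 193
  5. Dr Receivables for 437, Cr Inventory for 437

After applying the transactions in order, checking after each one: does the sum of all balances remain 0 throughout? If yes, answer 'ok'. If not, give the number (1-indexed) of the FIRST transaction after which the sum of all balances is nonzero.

After txn 1: dr=329 cr=329 sum_balances=0
After txn 2: dr=115 cr=129 sum_balances=-14
After txn 3: dr=147 cr=147 sum_balances=-14
After txn 4: dr=193 cr=193 sum_balances=-14
After txn 5: dr=437 cr=437 sum_balances=-14

Answer: 2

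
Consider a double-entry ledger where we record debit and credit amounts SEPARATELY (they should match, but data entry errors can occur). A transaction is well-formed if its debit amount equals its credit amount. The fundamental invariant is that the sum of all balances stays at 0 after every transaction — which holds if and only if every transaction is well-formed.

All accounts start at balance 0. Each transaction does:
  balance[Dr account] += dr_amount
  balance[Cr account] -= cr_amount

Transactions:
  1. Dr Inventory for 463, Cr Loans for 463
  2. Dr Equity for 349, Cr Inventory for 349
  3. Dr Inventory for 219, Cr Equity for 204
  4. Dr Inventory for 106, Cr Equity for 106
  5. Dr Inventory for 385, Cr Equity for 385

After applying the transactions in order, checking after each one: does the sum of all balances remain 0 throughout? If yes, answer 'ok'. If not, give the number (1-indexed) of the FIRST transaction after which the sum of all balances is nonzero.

Answer: 3

Derivation:
After txn 1: dr=463 cr=463 sum_balances=0
After txn 2: dr=349 cr=349 sum_balances=0
After txn 3: dr=219 cr=204 sum_balances=15
After txn 4: dr=106 cr=106 sum_balances=15
After txn 5: dr=385 cr=385 sum_balances=15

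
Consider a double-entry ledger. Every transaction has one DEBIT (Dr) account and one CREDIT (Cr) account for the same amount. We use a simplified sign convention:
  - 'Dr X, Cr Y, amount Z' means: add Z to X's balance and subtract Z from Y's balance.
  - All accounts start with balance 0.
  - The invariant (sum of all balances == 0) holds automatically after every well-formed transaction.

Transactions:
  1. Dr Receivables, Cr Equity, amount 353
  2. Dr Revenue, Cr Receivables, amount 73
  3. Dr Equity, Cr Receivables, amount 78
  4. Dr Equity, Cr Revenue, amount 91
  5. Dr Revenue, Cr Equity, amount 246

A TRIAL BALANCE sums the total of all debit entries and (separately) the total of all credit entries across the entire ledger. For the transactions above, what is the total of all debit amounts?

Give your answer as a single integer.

Answer: 841

Derivation:
Txn 1: debit+=353
Txn 2: debit+=73
Txn 3: debit+=78
Txn 4: debit+=91
Txn 5: debit+=246
Total debits = 841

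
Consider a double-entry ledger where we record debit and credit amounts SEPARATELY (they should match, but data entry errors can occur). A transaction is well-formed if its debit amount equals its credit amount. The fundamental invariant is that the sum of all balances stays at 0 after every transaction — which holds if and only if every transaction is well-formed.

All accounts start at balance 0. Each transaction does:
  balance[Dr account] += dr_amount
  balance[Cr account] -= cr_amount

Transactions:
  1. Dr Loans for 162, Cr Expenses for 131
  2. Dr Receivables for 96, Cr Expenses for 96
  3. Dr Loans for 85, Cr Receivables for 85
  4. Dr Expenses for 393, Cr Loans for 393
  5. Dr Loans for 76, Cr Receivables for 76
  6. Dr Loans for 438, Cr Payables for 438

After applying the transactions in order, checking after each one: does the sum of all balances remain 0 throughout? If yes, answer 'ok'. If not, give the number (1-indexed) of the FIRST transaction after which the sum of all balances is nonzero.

After txn 1: dr=162 cr=131 sum_balances=31
After txn 2: dr=96 cr=96 sum_balances=31
After txn 3: dr=85 cr=85 sum_balances=31
After txn 4: dr=393 cr=393 sum_balances=31
After txn 5: dr=76 cr=76 sum_balances=31
After txn 6: dr=438 cr=438 sum_balances=31

Answer: 1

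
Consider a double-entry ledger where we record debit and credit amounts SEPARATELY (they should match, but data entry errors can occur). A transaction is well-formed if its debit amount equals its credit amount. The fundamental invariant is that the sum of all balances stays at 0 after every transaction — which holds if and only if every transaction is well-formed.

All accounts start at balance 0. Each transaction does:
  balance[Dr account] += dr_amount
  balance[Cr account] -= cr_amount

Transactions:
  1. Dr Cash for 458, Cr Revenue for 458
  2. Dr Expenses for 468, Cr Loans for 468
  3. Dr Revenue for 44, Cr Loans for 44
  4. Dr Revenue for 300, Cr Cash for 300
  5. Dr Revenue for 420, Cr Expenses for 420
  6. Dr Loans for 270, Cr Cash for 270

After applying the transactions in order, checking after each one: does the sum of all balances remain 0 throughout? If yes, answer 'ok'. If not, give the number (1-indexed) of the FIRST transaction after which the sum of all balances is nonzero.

Answer: ok

Derivation:
After txn 1: dr=458 cr=458 sum_balances=0
After txn 2: dr=468 cr=468 sum_balances=0
After txn 3: dr=44 cr=44 sum_balances=0
After txn 4: dr=300 cr=300 sum_balances=0
After txn 5: dr=420 cr=420 sum_balances=0
After txn 6: dr=270 cr=270 sum_balances=0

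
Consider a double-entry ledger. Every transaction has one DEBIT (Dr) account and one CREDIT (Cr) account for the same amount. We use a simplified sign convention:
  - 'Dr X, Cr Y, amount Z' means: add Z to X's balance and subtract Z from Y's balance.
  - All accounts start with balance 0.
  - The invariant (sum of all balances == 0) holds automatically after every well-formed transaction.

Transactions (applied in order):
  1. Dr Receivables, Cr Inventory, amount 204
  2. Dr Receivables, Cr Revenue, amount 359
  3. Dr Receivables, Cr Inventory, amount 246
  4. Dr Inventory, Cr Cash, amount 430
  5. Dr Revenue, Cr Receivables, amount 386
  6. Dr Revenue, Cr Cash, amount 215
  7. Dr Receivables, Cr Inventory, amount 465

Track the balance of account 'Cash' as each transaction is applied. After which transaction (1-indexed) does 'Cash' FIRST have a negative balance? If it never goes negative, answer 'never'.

After txn 1: Cash=0
After txn 2: Cash=0
After txn 3: Cash=0
After txn 4: Cash=-430

Answer: 4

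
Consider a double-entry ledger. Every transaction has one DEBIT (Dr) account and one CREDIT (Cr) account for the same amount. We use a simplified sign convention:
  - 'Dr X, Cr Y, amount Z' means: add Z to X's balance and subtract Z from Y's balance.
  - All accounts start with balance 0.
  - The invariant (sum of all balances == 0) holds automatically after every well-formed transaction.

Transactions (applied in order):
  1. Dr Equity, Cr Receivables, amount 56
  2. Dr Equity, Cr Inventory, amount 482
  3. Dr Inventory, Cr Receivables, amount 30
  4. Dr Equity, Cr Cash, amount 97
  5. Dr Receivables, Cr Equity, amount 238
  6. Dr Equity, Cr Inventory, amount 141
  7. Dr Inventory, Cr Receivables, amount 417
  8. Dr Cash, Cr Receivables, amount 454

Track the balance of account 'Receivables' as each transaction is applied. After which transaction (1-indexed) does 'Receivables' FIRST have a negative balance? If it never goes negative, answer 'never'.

After txn 1: Receivables=-56

Answer: 1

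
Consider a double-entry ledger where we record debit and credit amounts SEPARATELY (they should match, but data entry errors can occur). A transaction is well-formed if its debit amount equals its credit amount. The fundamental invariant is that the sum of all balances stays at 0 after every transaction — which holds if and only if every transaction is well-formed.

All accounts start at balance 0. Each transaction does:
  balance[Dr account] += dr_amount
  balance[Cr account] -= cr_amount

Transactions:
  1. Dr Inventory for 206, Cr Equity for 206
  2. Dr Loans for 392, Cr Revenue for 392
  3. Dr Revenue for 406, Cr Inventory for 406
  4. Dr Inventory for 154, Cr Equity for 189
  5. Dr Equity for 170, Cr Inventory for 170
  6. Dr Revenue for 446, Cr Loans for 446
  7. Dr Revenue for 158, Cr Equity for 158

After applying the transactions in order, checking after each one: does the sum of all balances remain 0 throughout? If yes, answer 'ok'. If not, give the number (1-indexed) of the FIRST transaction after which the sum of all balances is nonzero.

After txn 1: dr=206 cr=206 sum_balances=0
After txn 2: dr=392 cr=392 sum_balances=0
After txn 3: dr=406 cr=406 sum_balances=0
After txn 4: dr=154 cr=189 sum_balances=-35
After txn 5: dr=170 cr=170 sum_balances=-35
After txn 6: dr=446 cr=446 sum_balances=-35
After txn 7: dr=158 cr=158 sum_balances=-35

Answer: 4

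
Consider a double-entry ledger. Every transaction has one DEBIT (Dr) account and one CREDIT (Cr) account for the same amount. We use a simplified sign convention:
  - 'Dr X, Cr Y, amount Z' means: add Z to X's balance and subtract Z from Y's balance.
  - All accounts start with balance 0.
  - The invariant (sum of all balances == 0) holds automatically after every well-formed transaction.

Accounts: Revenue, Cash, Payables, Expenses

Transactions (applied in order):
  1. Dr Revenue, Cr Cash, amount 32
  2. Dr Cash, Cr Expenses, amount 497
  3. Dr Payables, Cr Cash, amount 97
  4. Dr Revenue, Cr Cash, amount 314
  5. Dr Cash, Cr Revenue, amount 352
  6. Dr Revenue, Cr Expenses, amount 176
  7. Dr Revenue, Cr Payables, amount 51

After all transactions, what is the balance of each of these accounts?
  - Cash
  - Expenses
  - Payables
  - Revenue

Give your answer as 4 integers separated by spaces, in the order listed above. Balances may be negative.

After txn 1 (Dr Revenue, Cr Cash, amount 32): Cash=-32 Revenue=32
After txn 2 (Dr Cash, Cr Expenses, amount 497): Cash=465 Expenses=-497 Revenue=32
After txn 3 (Dr Payables, Cr Cash, amount 97): Cash=368 Expenses=-497 Payables=97 Revenue=32
After txn 4 (Dr Revenue, Cr Cash, amount 314): Cash=54 Expenses=-497 Payables=97 Revenue=346
After txn 5 (Dr Cash, Cr Revenue, amount 352): Cash=406 Expenses=-497 Payables=97 Revenue=-6
After txn 6 (Dr Revenue, Cr Expenses, amount 176): Cash=406 Expenses=-673 Payables=97 Revenue=170
After txn 7 (Dr Revenue, Cr Payables, amount 51): Cash=406 Expenses=-673 Payables=46 Revenue=221

Answer: 406 -673 46 221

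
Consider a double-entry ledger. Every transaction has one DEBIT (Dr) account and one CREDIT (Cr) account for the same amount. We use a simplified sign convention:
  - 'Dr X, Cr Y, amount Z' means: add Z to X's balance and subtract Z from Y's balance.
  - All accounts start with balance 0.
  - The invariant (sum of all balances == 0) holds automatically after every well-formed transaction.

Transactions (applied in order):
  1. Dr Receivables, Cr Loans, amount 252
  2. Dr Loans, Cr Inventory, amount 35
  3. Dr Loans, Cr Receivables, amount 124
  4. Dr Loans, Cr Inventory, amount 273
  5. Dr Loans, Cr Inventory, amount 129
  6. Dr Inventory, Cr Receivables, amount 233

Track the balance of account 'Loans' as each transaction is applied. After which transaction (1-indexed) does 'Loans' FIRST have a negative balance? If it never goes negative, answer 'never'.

Answer: 1

Derivation:
After txn 1: Loans=-252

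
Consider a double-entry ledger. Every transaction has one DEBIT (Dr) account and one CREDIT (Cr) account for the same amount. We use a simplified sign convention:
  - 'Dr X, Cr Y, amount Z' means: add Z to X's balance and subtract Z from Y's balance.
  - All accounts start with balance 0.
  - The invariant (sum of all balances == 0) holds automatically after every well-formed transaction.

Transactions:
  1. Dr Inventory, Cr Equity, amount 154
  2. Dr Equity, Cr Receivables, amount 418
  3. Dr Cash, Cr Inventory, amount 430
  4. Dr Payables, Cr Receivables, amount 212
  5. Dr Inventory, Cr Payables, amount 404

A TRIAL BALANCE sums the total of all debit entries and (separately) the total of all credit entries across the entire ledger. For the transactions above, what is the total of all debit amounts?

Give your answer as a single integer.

Answer: 1618

Derivation:
Txn 1: debit+=154
Txn 2: debit+=418
Txn 3: debit+=430
Txn 4: debit+=212
Txn 5: debit+=404
Total debits = 1618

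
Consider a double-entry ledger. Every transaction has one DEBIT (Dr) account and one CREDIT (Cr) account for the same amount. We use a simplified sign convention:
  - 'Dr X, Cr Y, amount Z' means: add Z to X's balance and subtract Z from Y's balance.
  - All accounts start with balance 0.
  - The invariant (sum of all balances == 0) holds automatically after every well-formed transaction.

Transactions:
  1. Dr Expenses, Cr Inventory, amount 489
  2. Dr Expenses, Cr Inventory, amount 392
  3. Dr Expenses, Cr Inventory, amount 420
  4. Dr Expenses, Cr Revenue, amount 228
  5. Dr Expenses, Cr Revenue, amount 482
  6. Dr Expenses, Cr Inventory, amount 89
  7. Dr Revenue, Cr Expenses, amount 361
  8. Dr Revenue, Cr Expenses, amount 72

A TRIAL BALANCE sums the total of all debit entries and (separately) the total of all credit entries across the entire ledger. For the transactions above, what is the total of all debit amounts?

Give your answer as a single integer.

Answer: 2533

Derivation:
Txn 1: debit+=489
Txn 2: debit+=392
Txn 3: debit+=420
Txn 4: debit+=228
Txn 5: debit+=482
Txn 6: debit+=89
Txn 7: debit+=361
Txn 8: debit+=72
Total debits = 2533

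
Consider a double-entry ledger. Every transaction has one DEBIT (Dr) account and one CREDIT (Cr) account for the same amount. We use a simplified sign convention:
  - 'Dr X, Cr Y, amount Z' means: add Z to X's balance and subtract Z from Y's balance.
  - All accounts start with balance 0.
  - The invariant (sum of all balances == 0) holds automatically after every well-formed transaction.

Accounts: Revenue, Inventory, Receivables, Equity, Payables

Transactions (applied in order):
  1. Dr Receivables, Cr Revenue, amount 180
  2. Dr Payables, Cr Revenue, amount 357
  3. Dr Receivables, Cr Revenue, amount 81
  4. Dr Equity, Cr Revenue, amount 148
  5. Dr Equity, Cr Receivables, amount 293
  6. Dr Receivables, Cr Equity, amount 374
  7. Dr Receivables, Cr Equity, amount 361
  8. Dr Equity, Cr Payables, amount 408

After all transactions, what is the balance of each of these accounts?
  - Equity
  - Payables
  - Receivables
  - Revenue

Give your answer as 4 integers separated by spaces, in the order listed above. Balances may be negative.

Answer: 114 -51 703 -766

Derivation:
After txn 1 (Dr Receivables, Cr Revenue, amount 180): Receivables=180 Revenue=-180
After txn 2 (Dr Payables, Cr Revenue, amount 357): Payables=357 Receivables=180 Revenue=-537
After txn 3 (Dr Receivables, Cr Revenue, amount 81): Payables=357 Receivables=261 Revenue=-618
After txn 4 (Dr Equity, Cr Revenue, amount 148): Equity=148 Payables=357 Receivables=261 Revenue=-766
After txn 5 (Dr Equity, Cr Receivables, amount 293): Equity=441 Payables=357 Receivables=-32 Revenue=-766
After txn 6 (Dr Receivables, Cr Equity, amount 374): Equity=67 Payables=357 Receivables=342 Revenue=-766
After txn 7 (Dr Receivables, Cr Equity, amount 361): Equity=-294 Payables=357 Receivables=703 Revenue=-766
After txn 8 (Dr Equity, Cr Payables, amount 408): Equity=114 Payables=-51 Receivables=703 Revenue=-766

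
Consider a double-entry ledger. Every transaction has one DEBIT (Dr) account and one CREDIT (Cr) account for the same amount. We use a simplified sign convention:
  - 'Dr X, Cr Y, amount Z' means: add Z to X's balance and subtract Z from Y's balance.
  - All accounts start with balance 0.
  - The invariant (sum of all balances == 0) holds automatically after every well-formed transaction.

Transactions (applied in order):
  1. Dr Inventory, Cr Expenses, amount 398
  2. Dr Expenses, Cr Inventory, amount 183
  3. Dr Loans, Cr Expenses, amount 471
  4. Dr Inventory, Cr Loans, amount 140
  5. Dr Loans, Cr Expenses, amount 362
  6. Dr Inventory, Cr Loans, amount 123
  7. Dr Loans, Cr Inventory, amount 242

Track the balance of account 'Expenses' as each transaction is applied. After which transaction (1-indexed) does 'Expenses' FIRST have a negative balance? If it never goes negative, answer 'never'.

After txn 1: Expenses=-398

Answer: 1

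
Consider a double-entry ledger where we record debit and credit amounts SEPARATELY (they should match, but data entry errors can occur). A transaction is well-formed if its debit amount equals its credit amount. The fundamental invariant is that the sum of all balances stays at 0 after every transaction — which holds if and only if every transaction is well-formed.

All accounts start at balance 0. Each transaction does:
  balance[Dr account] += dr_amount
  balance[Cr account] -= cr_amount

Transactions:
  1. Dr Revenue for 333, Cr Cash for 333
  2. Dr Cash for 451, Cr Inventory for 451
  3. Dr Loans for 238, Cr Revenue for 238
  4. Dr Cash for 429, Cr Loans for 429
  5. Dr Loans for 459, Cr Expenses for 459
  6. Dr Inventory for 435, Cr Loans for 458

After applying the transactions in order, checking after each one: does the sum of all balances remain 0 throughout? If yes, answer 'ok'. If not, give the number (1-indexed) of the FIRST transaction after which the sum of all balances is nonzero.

Answer: 6

Derivation:
After txn 1: dr=333 cr=333 sum_balances=0
After txn 2: dr=451 cr=451 sum_balances=0
After txn 3: dr=238 cr=238 sum_balances=0
After txn 4: dr=429 cr=429 sum_balances=0
After txn 5: dr=459 cr=459 sum_balances=0
After txn 6: dr=435 cr=458 sum_balances=-23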